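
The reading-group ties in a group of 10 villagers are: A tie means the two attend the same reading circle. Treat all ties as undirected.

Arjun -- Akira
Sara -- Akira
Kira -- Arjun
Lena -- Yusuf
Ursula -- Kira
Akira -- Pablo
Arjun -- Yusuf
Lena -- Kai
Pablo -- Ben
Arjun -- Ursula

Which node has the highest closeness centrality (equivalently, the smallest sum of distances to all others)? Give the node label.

Farness (sum of distances to all others) for each node — Akira:18, Arjun:16, Ben:32, Kai:34, Kira:23, Lena:26, Pablo:24, Sara:26, Ursula:23, Yusuf:20.
The smallest farness is 16, for Arjun, so Arjun has the highest closeness.

Arjun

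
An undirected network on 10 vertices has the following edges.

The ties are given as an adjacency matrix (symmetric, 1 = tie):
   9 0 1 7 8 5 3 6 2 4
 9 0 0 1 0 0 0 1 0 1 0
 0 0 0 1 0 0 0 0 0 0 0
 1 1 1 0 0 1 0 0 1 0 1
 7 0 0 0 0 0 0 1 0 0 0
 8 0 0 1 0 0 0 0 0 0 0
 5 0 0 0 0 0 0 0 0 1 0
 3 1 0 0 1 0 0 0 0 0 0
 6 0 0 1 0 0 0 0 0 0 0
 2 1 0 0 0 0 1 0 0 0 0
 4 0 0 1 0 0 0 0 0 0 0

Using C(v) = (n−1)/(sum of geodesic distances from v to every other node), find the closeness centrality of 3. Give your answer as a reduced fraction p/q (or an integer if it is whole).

Distances from 3: 0:3, 1:2, 2:2, 4:3, 5:3, 6:3, 7:1, 8:3, 9:1. Sum = 21.
n = 10, so closeness = 9/21 = 3/7.

3/7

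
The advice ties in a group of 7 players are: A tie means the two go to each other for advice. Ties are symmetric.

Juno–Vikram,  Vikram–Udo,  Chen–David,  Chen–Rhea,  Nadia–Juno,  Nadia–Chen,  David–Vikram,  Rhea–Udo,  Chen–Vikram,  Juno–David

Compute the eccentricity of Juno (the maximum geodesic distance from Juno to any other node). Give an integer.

Distances from Juno: Chen:2, David:1, Nadia:1, Rhea:3, Udo:2, Vikram:1.
The largest is 3 (to Rhea), so the eccentricity of Juno is 3.

3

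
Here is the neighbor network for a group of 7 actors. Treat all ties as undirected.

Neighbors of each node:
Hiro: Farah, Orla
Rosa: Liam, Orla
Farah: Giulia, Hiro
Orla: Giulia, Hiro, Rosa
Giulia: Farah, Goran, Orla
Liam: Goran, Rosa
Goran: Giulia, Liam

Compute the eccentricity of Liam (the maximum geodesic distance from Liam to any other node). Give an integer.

3

Distances from Liam: Farah:3, Giulia:2, Goran:1, Hiro:3, Orla:2, Rosa:1.
The largest is 3 (to Farah and Hiro), so the eccentricity of Liam is 3.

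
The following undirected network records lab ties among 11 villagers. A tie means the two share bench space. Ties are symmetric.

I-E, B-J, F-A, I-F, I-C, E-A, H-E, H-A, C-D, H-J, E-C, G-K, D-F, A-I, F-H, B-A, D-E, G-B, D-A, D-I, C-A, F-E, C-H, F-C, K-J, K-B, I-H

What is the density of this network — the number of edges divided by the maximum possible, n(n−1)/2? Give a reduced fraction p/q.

There are 27 edges and 11 nodes, so the maximum possible is C(11,2) = 55.
Density = 27/55.

27/55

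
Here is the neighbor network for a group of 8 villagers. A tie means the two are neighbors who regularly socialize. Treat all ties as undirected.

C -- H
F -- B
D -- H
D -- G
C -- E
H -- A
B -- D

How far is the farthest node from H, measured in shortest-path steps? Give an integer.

3

Distances from H: A:1, B:2, C:1, D:1, E:2, F:3, G:2.
The largest is 3 (to F), so the eccentricity of H is 3.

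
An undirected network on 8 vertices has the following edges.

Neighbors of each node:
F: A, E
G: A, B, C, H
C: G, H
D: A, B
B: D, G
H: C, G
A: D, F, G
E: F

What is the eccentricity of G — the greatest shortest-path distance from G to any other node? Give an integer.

3

Distances from G: A:1, B:1, C:1, D:2, E:3, F:2, H:1.
The largest is 3 (to E), so the eccentricity of G is 3.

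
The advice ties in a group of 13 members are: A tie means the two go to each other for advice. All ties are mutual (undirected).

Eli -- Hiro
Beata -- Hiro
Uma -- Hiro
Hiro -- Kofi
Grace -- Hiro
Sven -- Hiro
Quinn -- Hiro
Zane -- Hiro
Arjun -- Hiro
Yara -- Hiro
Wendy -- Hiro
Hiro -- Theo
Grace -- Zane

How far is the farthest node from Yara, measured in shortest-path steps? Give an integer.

Distances from Yara: Arjun:2, Beata:2, Eli:2, Grace:2, Hiro:1, Kofi:2, Quinn:2, Sven:2, Theo:2, Uma:2, Wendy:2, Zane:2.
The largest is 2 (to Wendy, Zane, Grace, Uma, Eli, Arjun, Beata, Theo, Sven, Kofi, and Quinn), so the eccentricity of Yara is 2.

2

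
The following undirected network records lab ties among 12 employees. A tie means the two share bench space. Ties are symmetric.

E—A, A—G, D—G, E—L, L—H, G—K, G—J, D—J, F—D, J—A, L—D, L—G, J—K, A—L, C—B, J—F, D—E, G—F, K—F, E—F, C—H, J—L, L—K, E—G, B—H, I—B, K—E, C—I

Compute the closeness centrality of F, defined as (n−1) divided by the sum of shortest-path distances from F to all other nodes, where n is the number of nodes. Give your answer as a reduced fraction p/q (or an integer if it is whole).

Distances from F: A:2, B:4, C:4, D:1, E:1, G:1, H:3, I:5, J:1, K:1, L:2. Sum = 25.
n = 12, so closeness = 11/25.

11/25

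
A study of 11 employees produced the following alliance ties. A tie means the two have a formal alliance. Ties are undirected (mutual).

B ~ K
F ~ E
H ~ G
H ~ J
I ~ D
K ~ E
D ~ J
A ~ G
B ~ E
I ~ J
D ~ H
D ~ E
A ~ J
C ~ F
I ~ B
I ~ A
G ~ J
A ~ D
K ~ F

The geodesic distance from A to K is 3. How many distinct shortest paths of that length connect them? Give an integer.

2

The shortest distance is 3. The length-3 paths are: A–D–E–K; A–I–B–K.
That gives 2 distinct shortest paths.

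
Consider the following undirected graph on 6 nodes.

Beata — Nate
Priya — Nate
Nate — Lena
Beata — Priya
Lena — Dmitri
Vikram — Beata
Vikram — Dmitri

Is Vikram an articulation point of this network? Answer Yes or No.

No

Even without Vikram, every remaining node can still reach every other (the residual graph is connected), so Vikram is not a cut vertex.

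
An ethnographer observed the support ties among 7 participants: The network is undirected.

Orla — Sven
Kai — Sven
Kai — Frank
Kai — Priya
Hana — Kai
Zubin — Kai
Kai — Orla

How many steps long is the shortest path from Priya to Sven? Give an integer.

2

One shortest route is Priya – Kai – Sven, which uses 2 edges, and Priya and Sven are not directly tied, so nothing shorter exists. So d(Priya,Sven) = 2.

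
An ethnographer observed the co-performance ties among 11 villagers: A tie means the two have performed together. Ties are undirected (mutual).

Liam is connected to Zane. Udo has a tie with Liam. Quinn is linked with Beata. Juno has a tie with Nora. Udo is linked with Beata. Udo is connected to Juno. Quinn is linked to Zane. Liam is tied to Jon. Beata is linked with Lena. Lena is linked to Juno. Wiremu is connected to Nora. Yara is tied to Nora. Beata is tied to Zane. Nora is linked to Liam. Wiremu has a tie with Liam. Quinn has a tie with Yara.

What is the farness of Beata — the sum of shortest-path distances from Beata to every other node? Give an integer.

19

Distances from Beata: Jon:3, Juno:2, Lena:1, Liam:2, Nora:3, Quinn:1, Udo:1, Wiremu:3, Yara:2, Zane:1.
Sum = 3 + 2 + 1 + 2 + 3 + 1 + 1 + 3 + 2 + 1 = 19.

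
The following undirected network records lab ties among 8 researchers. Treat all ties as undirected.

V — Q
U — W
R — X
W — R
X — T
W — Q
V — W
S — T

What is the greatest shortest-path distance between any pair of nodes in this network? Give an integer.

Eccentricity of each node (its greatest distance to any other): Q:5, R:3, S:5, T:4, U:5, V:5, W:4, X:3.
The maximum eccentricity is 5, realized for instance by the pair S–U via S – T – X – R – W – U. So the diameter is 5.

5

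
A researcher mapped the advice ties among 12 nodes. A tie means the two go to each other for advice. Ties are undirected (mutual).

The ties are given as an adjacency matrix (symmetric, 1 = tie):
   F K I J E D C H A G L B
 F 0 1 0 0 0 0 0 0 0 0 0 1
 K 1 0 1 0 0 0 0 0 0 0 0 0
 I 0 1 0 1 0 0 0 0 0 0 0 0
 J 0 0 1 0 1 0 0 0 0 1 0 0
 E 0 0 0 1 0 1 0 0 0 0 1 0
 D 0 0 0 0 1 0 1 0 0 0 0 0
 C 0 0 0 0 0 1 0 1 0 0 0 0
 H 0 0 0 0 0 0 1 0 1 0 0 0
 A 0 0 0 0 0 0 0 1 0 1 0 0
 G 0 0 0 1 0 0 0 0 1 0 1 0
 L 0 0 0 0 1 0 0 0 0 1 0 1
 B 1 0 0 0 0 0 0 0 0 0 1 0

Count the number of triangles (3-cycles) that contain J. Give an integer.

J's neighbors are E, G, and I, but none of them are tied to each other, so no triangle contains J.

0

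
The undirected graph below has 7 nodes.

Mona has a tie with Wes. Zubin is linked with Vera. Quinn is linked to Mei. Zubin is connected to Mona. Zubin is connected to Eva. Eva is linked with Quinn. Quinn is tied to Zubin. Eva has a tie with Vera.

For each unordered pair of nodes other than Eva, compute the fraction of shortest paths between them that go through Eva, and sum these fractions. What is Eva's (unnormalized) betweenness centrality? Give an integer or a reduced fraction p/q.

Pairs whose geodesics pass through Eva — Quinn–Vera: 1/2; Vera–Mei: 1/2.
All other pairs contribute 0.
Summing the contributions gives betweenness(Eva) = 1.

1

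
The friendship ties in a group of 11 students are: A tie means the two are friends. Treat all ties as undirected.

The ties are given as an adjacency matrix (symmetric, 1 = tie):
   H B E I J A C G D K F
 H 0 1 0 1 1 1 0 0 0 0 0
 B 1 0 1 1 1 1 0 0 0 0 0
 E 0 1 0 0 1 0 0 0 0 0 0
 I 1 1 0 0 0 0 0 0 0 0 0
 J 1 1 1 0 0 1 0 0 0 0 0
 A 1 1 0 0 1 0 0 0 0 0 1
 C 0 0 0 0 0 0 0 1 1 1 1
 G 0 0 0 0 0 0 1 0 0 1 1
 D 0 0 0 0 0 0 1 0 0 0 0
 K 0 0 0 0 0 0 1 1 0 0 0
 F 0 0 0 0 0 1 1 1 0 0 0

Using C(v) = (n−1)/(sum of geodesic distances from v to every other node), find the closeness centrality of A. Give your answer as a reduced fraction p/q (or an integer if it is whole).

Distances from A: B:1, C:2, D:3, E:2, F:1, G:2, H:1, I:2, J:1, K:3. Sum = 18.
n = 11, so closeness = 10/18 = 5/9.

5/9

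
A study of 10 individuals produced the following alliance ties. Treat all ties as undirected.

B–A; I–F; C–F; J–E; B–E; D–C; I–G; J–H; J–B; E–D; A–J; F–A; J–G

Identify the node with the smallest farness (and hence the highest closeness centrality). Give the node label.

J

Farness (sum of distances to all others) for each node — A:16, B:17, C:21, D:20, E:17, F:17, G:18, H:22, I:20, J:14.
The smallest farness is 14, for J, so J has the highest closeness.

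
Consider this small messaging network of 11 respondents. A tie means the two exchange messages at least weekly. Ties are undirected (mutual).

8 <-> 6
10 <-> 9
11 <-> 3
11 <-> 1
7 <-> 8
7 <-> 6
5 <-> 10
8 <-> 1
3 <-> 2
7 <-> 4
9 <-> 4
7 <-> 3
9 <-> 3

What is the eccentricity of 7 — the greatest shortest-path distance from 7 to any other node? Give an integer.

4

Distances from 7: 1:2, 2:2, 3:1, 4:1, 5:4, 6:1, 8:1, 9:2, 10:3, 11:2.
The largest is 4 (to 5), so the eccentricity of 7 is 4.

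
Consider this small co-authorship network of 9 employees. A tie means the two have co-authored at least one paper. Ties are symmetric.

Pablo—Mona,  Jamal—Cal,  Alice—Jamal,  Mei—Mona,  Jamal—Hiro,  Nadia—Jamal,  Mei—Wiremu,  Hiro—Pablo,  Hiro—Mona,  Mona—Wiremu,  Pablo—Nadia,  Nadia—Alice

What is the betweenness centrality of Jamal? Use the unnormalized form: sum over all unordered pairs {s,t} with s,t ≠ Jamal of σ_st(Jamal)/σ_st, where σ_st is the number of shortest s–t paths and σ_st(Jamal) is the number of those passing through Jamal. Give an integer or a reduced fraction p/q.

Pairs whose geodesics pass through Jamal — Pablo–Cal: 2/2; Mona–Alice: 1/2; Mona–Cal: 1; Mei–Alice: 1/2; Mei–Cal: 1; Hiro–Alice: 1; Hiro–Nadia: 1/2; Hiro–Cal: 1; Wiremu–Alice: 1/2; Wiremu–Cal: 1; Alice–Cal: 1; Nadia–Cal: 1.
All other pairs contribute 0.
Summing the contributions gives betweenness(Jamal) = 10.

10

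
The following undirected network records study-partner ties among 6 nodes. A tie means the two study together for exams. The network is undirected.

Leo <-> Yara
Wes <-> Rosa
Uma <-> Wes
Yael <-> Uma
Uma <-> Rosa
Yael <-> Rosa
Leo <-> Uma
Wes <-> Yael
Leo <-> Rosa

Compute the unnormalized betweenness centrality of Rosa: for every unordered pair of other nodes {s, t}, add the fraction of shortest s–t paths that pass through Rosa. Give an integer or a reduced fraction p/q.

Pairs whose geodesics pass through Rosa — Leo–Yael: 1/2; Leo–Wes: 1/2; Yara–Yael: 1/2; Yara–Wes: 1/2.
All other pairs contribute 0.
Summing the contributions gives betweenness(Rosa) = 2.

2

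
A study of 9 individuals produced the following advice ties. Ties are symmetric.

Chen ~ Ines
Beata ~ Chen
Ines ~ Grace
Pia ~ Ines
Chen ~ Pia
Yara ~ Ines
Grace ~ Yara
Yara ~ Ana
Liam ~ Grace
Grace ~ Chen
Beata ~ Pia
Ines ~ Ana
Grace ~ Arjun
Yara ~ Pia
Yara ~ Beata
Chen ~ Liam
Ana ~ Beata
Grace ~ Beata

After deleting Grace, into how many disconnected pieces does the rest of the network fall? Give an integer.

Without Grace, the remaining ties split the others into: {Ana, Beata, Chen, Ines, Liam, Pia, Yara}; {Arjun}.
That's 2 separate components.

2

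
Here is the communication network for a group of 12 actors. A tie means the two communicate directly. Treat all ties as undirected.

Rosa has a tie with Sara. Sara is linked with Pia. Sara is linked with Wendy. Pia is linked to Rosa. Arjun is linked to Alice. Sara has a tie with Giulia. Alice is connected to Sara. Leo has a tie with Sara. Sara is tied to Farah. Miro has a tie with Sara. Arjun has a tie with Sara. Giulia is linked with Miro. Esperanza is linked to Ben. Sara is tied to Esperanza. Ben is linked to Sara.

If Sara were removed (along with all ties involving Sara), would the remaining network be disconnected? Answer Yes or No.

Yes

Removing Sara leaves {Ben and Esperanza} with no path to {Farah}, so the network splits into 7 components. Sara is a cut vertex.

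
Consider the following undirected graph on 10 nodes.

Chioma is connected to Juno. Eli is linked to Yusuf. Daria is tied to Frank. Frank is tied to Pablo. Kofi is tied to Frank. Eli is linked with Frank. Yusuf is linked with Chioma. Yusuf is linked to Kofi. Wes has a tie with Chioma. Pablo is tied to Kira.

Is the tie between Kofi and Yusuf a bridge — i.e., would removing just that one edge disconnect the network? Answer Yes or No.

No

Even without that edge, Kofi still reaches Yusuf via Kofi – Frank – Eli – Yusuf, so the network stays connected. Not a bridge.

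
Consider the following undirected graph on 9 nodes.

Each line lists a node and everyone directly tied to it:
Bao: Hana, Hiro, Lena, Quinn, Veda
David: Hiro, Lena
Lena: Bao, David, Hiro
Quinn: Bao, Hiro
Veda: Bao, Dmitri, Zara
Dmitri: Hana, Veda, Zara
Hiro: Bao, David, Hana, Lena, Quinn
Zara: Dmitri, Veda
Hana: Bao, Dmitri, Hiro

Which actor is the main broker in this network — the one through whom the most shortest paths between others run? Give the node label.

Bao

Unnormalized betweenness of each node: Bao:21/2, David:0, Dmitri:7/3, Hana:14/3, Hiro:41/6, Lena:4/3, Quinn:0, Veda:16/3, Zara:0.
Bao has the largest value, 21/2, making it the main broker — the node through which the most shortest paths run.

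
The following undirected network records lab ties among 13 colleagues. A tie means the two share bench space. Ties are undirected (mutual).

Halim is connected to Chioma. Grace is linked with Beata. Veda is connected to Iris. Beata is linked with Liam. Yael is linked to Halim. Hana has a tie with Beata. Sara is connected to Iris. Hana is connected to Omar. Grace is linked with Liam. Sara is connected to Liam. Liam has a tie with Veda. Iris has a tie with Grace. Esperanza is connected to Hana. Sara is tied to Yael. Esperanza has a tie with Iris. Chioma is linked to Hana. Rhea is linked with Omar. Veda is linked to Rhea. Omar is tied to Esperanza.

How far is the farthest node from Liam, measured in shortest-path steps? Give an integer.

Distances from Liam: Beata:1, Chioma:3, Esperanza:3, Grace:1, Halim:3, Hana:2, Iris:2, Omar:3, Rhea:2, Sara:1, Veda:1, Yael:2.
The largest is 3 (to Halim, Esperanza, Omar, and Chioma), so the eccentricity of Liam is 3.

3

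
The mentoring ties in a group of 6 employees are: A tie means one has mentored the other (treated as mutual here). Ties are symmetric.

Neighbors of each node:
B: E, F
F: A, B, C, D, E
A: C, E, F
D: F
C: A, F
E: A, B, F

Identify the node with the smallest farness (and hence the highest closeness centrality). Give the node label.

Farness (sum of distances to all others) for each node — A:7, B:8, C:8, D:9, E:7, F:5.
The smallest farness is 5, for F, so F has the highest closeness.

F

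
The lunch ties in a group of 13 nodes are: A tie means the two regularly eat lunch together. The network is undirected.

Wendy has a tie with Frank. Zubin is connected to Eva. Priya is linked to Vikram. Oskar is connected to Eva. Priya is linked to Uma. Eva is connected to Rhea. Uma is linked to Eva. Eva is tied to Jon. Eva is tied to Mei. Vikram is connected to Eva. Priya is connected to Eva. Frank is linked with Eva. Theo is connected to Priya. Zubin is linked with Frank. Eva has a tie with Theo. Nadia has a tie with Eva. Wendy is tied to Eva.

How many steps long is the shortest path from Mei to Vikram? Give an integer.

2

One shortest route is Mei – Eva – Vikram, which uses 2 edges, and Mei and Vikram are not directly tied, so nothing shorter exists. So d(Mei,Vikram) = 2.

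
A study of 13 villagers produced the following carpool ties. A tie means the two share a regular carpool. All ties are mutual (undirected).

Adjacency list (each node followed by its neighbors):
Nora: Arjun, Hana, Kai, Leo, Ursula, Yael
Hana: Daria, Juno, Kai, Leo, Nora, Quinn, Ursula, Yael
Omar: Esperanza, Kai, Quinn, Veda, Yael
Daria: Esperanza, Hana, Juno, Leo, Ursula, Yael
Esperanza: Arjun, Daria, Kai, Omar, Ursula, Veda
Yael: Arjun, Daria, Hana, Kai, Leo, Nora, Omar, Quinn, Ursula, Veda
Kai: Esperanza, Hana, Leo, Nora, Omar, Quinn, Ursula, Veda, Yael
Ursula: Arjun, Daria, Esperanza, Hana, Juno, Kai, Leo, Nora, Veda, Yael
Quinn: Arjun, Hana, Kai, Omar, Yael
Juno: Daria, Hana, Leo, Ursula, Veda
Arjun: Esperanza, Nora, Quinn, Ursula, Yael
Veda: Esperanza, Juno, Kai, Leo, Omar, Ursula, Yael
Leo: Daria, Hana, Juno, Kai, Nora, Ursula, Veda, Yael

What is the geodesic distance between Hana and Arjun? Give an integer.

2

One shortest route is Hana – Nora – Arjun, which uses 2 edges, and Hana and Arjun are not directly tied, so nothing shorter exists. So d(Hana,Arjun) = 2.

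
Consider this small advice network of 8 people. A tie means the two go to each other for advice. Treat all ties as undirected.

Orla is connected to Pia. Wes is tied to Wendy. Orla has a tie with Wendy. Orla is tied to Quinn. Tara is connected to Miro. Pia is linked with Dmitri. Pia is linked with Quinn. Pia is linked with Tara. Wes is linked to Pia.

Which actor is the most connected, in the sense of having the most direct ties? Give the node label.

Pia

Degrees — Dmitri:1, Miro:1, Orla:3, Pia:5, Quinn:2, Tara:2, Wendy:2, Wes:2.
The maximum is 5, attained only by Pia.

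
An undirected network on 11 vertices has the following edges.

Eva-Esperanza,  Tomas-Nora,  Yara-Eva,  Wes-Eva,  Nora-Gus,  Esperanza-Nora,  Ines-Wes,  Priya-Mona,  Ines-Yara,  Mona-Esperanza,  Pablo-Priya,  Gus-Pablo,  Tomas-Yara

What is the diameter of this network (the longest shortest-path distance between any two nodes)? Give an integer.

Eccentricity of each node (its greatest distance to any other): Esperanza:3, Eva:4, Gus:4, Ines:5, Mona:4, Nora:3, Pablo:5, Priya:5, Tomas:4, Wes:5, Yara:4.
The maximum eccentricity is 5, realized for instance by the pair Wes–Pablo via Wes – Eva – Esperanza – Nora – Gus – Pablo. So the diameter is 5.

5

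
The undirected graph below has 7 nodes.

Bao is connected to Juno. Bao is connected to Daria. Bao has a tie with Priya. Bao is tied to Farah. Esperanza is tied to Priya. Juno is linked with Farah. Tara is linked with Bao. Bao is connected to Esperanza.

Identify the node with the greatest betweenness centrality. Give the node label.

Unnormalized betweenness of each node: Bao:13, Daria:0, Esperanza:0, Farah:0, Juno:0, Priya:0, Tara:0.
Bao has the largest value, 13, making it the main broker — the node through which the most shortest paths run.

Bao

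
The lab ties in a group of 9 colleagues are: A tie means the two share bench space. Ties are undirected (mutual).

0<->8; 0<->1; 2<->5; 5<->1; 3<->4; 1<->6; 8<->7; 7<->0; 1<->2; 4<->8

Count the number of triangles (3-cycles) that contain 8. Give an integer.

8's neighbors: 0, 4, and 7.
Neighbor pairs that are themselves tied: 8–0–7. Each forms one triangle with 8, for 1 in total.

1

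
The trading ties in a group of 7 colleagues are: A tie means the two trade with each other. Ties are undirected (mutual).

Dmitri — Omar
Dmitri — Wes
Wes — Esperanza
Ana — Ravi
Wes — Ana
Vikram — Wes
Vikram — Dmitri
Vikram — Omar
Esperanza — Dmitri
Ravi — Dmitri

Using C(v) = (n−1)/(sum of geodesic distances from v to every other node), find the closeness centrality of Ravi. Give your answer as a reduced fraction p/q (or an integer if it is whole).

Distances from Ravi: Ana:1, Dmitri:1, Esperanza:2, Omar:2, Vikram:2, Wes:2. Sum = 10.
n = 7, so closeness = 6/10 = 3/5.

3/5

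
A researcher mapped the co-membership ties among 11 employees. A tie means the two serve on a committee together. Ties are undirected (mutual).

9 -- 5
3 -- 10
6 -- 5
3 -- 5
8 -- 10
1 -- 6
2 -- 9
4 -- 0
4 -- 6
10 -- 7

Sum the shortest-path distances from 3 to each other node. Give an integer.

Distances from 3: 0:4, 1:3, 2:3, 4:3, 5:1, 6:2, 7:2, 8:2, 9:2, 10:1.
Sum = 4 + 3 + 3 + 3 + 1 + 2 + 2 + 2 + 2 + 1 = 23.

23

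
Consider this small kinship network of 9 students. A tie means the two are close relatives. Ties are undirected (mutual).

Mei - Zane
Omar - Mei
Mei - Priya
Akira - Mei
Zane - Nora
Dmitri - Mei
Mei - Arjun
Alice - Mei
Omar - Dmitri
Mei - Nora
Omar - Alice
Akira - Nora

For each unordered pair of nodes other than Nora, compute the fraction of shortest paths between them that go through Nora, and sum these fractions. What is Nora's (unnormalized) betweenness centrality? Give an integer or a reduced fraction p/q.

1/2

Pairs whose geodesics pass through Nora — Zane–Akira: 1/2.
All other pairs contribute 0.
Summing the contributions gives betweenness(Nora) = 1/2.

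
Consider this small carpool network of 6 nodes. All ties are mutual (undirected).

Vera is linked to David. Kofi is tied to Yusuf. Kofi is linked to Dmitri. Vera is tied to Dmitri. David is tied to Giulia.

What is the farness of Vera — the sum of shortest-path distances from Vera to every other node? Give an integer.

9

Distances from Vera: David:1, Dmitri:1, Giulia:2, Kofi:2, Yusuf:3.
Sum = 1 + 1 + 2 + 2 + 3 = 9.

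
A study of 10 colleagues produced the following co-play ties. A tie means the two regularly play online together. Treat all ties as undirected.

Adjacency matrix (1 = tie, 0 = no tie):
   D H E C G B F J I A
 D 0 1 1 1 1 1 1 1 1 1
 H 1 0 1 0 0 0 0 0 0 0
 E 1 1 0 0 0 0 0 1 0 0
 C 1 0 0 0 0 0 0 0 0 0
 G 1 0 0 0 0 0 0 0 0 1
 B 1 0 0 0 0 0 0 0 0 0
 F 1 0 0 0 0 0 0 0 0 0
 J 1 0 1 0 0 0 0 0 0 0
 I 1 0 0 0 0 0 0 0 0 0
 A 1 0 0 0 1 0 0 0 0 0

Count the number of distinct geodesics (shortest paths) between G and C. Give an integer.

The shortest distance is 2, and the only length-2 path is G–D–C. So there is exactly 1 shortest path.

1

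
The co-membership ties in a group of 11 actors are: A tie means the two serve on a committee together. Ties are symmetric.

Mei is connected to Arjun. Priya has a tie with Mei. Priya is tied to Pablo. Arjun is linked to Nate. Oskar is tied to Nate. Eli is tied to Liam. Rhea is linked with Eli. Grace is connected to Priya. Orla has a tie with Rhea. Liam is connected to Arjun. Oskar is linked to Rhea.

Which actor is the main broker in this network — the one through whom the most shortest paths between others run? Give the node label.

Arjun

Unnormalized betweenness of each node: Arjun:26, Eli:15/2, Grace:0, Liam:21/2, Mei:21, Nate:21/2, Orla:0, Oskar:15/2, Pablo:0, Priya:17, Rhea:11.
Arjun has the largest value, 26, making it the main broker — the node through which the most shortest paths run.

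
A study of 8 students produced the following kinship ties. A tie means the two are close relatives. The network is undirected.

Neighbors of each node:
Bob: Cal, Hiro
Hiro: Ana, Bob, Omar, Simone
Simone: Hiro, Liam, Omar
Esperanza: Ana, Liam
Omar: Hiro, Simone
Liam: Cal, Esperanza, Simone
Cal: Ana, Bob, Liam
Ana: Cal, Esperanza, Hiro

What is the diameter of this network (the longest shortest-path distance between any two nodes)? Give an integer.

3

Eccentricity of each node (its greatest distance to any other): Ana:2, Bob:3, Cal:3, Esperanza:3, Hiro:2, Liam:2, Omar:3, Simone:2.
The maximum eccentricity is 3, realized for instance by the pair Cal–Omar via Cal – Ana – Hiro – Omar. So the diameter is 3.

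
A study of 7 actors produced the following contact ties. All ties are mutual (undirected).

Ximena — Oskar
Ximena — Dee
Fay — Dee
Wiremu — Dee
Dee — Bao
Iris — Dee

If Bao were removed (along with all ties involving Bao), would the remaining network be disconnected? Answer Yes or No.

No

Even without Bao, every remaining node can still reach every other (the residual graph is connected), so Bao is not a cut vertex.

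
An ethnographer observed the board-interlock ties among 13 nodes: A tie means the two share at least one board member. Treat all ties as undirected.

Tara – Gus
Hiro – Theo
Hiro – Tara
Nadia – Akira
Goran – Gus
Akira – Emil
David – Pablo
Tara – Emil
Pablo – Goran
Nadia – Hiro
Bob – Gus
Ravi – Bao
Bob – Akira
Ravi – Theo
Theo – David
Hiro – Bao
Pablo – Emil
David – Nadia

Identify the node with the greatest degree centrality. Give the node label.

Hiro

Degrees — Akira:3, Bao:2, Bob:2, David:3, Emil:3, Goran:2, Gus:3, Hiro:4, Nadia:3, Pablo:3, Ravi:2, Tara:3, Theo:3.
The maximum is 4, attained only by Hiro.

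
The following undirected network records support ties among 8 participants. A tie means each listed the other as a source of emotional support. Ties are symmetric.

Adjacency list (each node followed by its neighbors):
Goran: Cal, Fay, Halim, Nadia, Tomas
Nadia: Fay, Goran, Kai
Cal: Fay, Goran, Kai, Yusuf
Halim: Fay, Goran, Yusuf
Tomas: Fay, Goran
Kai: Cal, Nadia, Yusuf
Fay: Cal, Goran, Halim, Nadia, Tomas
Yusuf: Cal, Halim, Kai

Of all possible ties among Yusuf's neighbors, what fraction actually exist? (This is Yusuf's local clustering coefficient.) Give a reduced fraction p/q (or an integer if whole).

1/3

Yusuf's neighbors: Cal, Halim, and Kai (k = 3).
Possible neighbor pairs: C(3,2) = 3. Edges among them: Cal–Kai → e = 1.
Clustering(Yusuf) = 1/3.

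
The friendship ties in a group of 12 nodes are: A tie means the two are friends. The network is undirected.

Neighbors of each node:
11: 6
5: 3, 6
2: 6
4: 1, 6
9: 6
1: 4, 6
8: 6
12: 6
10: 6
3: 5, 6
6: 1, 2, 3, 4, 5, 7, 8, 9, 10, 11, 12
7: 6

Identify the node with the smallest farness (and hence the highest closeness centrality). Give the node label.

Farness (sum of distances to all others) for each node — 1:20, 2:21, 3:20, 4:20, 5:20, 6:11, 7:21, 8:21, 9:21, 10:21, 11:21, 12:21.
The smallest farness is 11, for 6, so 6 has the highest closeness.

6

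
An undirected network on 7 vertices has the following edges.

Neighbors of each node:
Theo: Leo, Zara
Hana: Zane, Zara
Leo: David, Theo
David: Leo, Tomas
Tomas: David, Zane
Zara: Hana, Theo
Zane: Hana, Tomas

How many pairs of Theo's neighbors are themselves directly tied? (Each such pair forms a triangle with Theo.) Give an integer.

Theo's neighbors are Leo and Zara, but none of them are tied to each other, so no triangle contains Theo.

0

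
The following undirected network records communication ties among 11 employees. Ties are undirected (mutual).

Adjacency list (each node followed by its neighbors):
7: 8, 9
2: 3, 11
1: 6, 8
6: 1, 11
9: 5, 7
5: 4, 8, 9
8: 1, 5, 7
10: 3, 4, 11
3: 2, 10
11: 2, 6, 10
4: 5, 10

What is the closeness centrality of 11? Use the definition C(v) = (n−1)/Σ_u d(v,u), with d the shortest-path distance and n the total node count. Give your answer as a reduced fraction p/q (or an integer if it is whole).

Distances from 11: 1:2, 2:1, 3:2, 4:2, 5:3, 6:1, 7:4, 8:3, 9:4, 10:1. Sum = 23.
n = 11, so closeness = 10/23.

10/23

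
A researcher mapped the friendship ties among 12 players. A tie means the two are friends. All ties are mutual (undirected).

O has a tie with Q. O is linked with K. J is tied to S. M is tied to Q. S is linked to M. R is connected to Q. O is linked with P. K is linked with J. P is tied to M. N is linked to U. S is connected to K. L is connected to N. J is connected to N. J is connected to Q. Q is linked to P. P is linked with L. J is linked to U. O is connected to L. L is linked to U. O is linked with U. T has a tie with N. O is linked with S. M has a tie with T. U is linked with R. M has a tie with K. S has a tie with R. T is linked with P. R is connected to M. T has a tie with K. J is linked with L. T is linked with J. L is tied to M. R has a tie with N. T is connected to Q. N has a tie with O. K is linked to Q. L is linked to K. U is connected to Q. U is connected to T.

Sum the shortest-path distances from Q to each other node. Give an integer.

14

Distances from Q: J:1, K:1, L:2, M:1, N:2, O:1, P:1, R:1, S:2, T:1, U:1.
Sum = 1 + 1 + 2 + 1 + 2 + 1 + 1 + 1 + 2 + 1 + 1 = 14.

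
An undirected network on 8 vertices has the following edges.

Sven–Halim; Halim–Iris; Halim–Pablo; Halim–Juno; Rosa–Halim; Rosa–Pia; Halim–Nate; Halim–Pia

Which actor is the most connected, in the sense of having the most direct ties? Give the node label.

Halim

Degrees — Halim:7, Iris:1, Juno:1, Nate:1, Pablo:1, Pia:2, Rosa:2, Sven:1.
The maximum is 7, attained only by Halim.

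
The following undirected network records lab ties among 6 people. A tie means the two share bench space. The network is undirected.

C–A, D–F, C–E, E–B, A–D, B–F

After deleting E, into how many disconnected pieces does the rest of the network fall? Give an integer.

1

E's neighbors (B and C) remain reachable from one another through other ties, so the rest of the network stays in one piece.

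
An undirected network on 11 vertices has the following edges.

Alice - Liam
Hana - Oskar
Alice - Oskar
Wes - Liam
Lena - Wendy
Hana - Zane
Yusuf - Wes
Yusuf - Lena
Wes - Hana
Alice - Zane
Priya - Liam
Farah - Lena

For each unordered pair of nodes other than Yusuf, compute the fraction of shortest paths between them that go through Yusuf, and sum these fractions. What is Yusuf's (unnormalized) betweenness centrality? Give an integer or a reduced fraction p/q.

Pairs whose geodesics pass through Yusuf — Liam–Farah: 1; Liam–Lena: 1; Liam–Wendy: 1; Farah–Wes: 1; Farah–Oskar: 1; Farah–Priya: 1; Farah–Hana: 1; Farah–Alice: 1; Farah–Zane: 1; Wes–Lena: 1; Wes–Wendy: 1; Oskar–Lena: 1; Oskar–Wendy: 1; Lena–Priya: 1 … (+7 more pairs).
All other pairs contribute 0.
Summing the contributions gives betweenness(Yusuf) = 21.

21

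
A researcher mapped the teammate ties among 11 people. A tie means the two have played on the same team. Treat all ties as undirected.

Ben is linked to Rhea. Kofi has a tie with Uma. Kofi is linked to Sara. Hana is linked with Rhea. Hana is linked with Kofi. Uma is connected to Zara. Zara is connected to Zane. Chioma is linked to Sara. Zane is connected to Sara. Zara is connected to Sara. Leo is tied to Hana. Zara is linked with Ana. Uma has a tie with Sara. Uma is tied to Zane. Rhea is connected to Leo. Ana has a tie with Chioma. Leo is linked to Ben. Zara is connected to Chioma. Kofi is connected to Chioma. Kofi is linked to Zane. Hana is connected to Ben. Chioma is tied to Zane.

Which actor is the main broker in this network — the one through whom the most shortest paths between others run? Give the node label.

Unnormalized betweenness of each node: Ana:0, Ben:0, Chioma:29/4, Hana:21, Kofi:97/4, Leo:0, Rhea:0, Sara:3/2, Uma:5/4, Zane:3/2, Zara:9/4.
Kofi has the largest value, 97/4, making it the main broker — the node through which the most shortest paths run.

Kofi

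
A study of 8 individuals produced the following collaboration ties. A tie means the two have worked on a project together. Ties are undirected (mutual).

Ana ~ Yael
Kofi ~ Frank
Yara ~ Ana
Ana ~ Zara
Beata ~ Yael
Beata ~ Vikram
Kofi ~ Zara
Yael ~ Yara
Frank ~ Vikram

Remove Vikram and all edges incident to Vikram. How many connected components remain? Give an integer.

1

Vikram's neighbors (Beata and Frank) remain reachable from one another through other ties, so the rest of the network stays in one piece.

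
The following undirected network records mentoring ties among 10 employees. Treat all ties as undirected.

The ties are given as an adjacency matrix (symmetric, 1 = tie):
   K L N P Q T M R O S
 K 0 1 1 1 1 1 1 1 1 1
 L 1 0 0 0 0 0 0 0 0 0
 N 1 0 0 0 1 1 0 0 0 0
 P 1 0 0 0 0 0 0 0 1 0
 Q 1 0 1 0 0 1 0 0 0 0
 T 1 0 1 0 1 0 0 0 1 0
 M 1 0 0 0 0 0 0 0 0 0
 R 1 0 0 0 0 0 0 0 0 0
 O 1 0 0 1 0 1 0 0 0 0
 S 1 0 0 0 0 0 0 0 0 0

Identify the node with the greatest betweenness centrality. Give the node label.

Unnormalized betweenness of each node: K:59/2, L:0, M:0, N:0, O:1/2, P:0, Q:0, R:0, S:0, T:1.
K has the largest value, 59/2, making it the main broker — the node through which the most shortest paths run.

K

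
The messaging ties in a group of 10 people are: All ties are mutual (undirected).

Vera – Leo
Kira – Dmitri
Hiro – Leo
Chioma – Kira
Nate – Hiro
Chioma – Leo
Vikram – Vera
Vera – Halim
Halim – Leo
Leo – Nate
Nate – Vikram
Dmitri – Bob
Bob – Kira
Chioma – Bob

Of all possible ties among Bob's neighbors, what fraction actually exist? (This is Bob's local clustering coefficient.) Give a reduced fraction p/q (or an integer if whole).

Bob's neighbors: Chioma, Dmitri, and Kira (k = 3).
Possible neighbor pairs: C(3,2) = 3. Edges among them: Chioma–Kira, Dmitri–Kira → e = 2.
Clustering(Bob) = 2/3.

2/3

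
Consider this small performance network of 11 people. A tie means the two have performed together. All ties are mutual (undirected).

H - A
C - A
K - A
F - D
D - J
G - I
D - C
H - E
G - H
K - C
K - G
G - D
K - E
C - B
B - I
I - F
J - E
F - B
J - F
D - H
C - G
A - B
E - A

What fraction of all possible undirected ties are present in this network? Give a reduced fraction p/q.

There are 23 edges and 11 nodes, so the maximum possible is C(11,2) = 55.
Density = 23/55.

23/55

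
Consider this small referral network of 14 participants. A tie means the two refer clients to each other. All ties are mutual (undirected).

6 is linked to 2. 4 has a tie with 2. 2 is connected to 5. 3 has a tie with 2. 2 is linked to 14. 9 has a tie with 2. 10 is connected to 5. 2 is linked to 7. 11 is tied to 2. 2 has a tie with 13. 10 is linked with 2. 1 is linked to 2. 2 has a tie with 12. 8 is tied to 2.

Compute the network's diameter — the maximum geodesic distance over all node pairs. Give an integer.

2

Eccentricity of each node (its greatest distance to any other): 1:2, 2:1, 3:2, 4:2, 5:2, 6:2, 7:2, 8:2, 9:2, 10:2, 11:2, 12:2, 13:2, 14:2.
The maximum eccentricity is 2, realized for instance by the pair 5–11 via 5 – 2 – 11. So the diameter is 2.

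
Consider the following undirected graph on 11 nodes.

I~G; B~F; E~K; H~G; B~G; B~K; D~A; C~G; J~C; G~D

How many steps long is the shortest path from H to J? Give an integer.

3

One shortest route is H – G – C – J, which uses 3 edges, and at distance 2 from H we only reach {B, C, D, I}, which does not include J. So d(H,J) = 3.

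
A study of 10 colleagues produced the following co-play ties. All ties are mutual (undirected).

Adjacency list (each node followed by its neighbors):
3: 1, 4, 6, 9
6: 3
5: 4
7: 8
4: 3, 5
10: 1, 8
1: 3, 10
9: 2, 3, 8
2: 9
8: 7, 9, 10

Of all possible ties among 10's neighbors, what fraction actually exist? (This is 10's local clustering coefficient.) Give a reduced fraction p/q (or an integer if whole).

0

10's neighbors: 1 and 8 (k = 2).
Possible neighbor pairs: C(2,2) = 1. Edges among them: none → e = 0.
Clustering(10) = 0/1.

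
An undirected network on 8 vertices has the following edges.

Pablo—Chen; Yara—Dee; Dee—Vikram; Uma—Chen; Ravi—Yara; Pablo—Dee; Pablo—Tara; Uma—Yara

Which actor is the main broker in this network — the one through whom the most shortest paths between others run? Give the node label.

Dee

Unnormalized betweenness of each node: Chen:2, Dee:10, Pablo:8, Ravi:0, Tara:0, Uma:2, Vikram:0, Yara:8.
Dee has the largest value, 10, making it the main broker — the node through which the most shortest paths run.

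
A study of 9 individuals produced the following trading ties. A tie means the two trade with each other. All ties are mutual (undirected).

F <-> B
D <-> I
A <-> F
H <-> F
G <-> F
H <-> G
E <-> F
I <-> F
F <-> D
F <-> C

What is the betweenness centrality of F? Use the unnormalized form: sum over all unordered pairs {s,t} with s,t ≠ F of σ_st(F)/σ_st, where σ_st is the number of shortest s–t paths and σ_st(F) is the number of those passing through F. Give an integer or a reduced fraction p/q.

26

Pairs whose geodesics pass through F — H–B: 1; H–C: 1; H–E: 1; H–I: 1; H–A: 1; H–D: 1; B–C: 1; B–G: 1; B–E: 1; B–I: 1; B–A: 1; B–D: 1; C–G: 1; C–E: 1 … (+12 more pairs).
All other pairs contribute 0.
Summing the contributions gives betweenness(F) = 26.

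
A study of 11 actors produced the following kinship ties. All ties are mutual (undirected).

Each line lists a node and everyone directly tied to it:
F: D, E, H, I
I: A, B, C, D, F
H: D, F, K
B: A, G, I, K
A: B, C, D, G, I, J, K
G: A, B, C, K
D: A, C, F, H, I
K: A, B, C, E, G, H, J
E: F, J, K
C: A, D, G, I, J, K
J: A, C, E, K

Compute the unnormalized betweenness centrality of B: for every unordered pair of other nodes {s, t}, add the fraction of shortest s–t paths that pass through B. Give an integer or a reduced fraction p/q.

17/21

Pairs whose geodesics pass through B — I–G: 1/3; I–K: 1/3; G–F: 1/7.
All other pairs contribute 0.
Summing the contributions gives betweenness(B) = 17/21.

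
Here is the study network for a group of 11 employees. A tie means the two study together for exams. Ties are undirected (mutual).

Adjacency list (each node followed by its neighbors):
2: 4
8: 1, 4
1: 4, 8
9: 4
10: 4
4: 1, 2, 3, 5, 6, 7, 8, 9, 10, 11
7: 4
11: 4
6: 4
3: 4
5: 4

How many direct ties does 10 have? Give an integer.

1

10 is directly tied to 4. That is 1 neighbor, so the degree of 10 is 1.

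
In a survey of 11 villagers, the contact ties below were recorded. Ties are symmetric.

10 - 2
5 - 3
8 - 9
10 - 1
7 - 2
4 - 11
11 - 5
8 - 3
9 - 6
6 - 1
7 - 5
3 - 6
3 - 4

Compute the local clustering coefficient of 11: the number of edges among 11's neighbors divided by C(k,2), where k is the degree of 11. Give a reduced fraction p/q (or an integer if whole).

11's neighbors: 4 and 5 (k = 2).
Possible neighbor pairs: C(2,2) = 1. Edges among them: none → e = 0.
Clustering(11) = 0/1.

0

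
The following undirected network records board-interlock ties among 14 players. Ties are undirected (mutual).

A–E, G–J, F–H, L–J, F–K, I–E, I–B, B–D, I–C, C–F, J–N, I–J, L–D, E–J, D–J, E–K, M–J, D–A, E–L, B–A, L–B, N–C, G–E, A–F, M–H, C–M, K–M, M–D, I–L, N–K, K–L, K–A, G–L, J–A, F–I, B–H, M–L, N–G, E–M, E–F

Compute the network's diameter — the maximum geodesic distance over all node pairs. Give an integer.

Eccentricity of each node (its greatest distance to any other): A:2, B:3, C:2, D:2, E:2, F:2, G:3, H:3, I:2, J:2, K:2, L:2, M:2, N:3.
The maximum eccentricity is 3, realized for instance by the pair B–N via B – I – C – N. So the diameter is 3.

3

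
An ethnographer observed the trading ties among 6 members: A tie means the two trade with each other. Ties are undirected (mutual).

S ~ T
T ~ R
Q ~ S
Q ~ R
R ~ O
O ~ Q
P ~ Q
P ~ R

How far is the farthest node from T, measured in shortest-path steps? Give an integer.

2

Distances from T: O:2, P:2, Q:2, R:1, S:1.
The largest is 2 (to P, O, and Q), so the eccentricity of T is 2.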